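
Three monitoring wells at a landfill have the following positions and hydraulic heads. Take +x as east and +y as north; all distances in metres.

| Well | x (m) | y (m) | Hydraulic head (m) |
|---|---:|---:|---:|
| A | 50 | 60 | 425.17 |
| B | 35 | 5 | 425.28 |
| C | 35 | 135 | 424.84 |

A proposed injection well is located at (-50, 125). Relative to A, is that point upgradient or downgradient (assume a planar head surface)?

Taking A as reference: B−A = (-15, -55, +0.11); C−A = (-15, 75, -0.33).
Solve a·Δx + b·Δy = Δh: det = (-15)·75 − (-15)·(-55) = -1950.
∂h/∂x = [(+0.11)·75 − (-0.33)·(-55)] / -1950 = +0.005077
∂h/∂y = [(-15)·(-0.33) − (-15)·(+0.11)] / -1950 = -0.003385
Head at (-50, 125) = 425.17 + (+0.005077)·(-100) + (-0.003385)·(65) = 424.44 m.
That is lower than the 425.17 m at A, so the point is downgradient.

downgradient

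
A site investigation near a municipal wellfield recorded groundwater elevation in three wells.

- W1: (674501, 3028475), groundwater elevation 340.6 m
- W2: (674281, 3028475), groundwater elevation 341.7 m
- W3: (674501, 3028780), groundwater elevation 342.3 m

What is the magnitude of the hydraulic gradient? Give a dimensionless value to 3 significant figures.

∂h/∂x = (341.7 − 340.6) / (674281 − 674501) = -0.005000
∂h/∂y = (342.3 − 340.6) / (3028780 − 3028475) = +0.005574
|∇h| = √(-0.005000² + 0.005574²) = 0.007488

0.00749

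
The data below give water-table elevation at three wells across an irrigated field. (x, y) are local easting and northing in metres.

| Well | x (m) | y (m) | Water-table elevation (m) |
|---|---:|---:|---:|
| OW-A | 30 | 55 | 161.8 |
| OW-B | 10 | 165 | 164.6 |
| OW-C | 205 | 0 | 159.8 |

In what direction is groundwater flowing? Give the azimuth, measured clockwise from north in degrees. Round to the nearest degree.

Taking OW-A as reference: OW-B−OW-A = (-20, 110, +2.8); OW-C−OW-A = (175, -55, -2.0).
Determinant of the coordinate differences = (-20)·(-55) − 175·110 = -18150.
∂h/∂x = [(+2.8)·(-55) − (-2.0)·110] / -18150 = -0.003636
∂h/∂y = [(-20)·(-2.0) − 175·(+2.8)] / -18150 = +0.02479
Flow direction (−∇h) has components (+0.003636 E, -0.02479 N).
Azimuth = atan2(E, N) = atan2(+0.003636, -0.02479) = 171.7° ≈ 172°.

172°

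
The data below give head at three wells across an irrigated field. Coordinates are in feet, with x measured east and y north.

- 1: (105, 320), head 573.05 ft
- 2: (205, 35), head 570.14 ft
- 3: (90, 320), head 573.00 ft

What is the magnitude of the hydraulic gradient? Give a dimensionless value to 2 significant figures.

Taking 1 as reference: 2−1 = (100, -285, -2.91); 3−1 = (-15, 0, -0.05).
Determinant of the coordinate differences = 100·0 − (-15)·(-285) = -4275.
∂h/∂x = [(-2.91)·0 − (-0.05)·(-285)] / -4275 = +0.003333
∂h/∂y = [100·(-0.05) − (-15)·(-2.91)] / -4275 = +0.01138
|∇h| = √(0.003333² + 0.01138²) = 0.01186

0.012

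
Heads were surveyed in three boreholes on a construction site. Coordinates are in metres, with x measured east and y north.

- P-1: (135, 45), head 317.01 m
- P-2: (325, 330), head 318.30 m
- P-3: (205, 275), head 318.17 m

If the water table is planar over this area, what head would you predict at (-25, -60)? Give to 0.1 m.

With h = a·x + b·y + c and P-1 as origin, the differences give:
  190·a + 285·b = +1.29
  70·a + 230·b = +1.16
Eliminate b (×230 and ×285, subtract): 23750·a = -33.900 → a = ∂h/∂x = -0.001427
Back-substitute: b = ∂h/∂y = +0.005478.
h(-25, -60) = 317.01 + (-0.001427)·(-160) + (+0.005478)·(-105) = 317.01 +0.228 -0.575 = 316.663 m.

316.7 m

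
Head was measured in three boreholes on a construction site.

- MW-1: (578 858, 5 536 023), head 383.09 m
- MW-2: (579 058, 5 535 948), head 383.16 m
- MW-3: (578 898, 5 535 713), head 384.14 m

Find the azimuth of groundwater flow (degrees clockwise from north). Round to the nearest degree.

Taking MW-1 as reference: MW-2−MW-1 = (200, -75, +0.07); MW-3−MW-1 = (40, -310, +1.05).
Solve a·Δx + b·Δy = Δh: det = 200·(-310) − 40·(-75) = -59000.
∂h/∂x = [(+0.07)·(-310) − (+1.05)·(-75)] / -59000 = -0.0009669
∂h/∂y = [200·(+1.05) − 40·(+0.07)] / -59000 = -0.003512
Flow direction (−∇h) has components (+0.0009669 E, +0.003512 N).
Azimuth = atan2(E, N) = atan2(+0.0009669, +0.003512) = 15.4° ≈ 015°.

015°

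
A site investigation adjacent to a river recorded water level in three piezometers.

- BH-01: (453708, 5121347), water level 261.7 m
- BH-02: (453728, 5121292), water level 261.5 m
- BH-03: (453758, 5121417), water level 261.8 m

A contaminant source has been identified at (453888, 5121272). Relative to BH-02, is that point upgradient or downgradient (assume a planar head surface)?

downgradient

Differences from BH-01: to BH-02 (Δx, Δy, Δh) = (20, -55, -0.2); to BH-03 = (50, 70, +0.1).
Solve a·Δx + b·Δy = Δh: det = 20·70 − 50·(-55) = 4150.
∂h/∂x = [(-0.2)·70 − (+0.1)·(-55)] / 4150 = -0.002048
∂h/∂y = [20·(+0.1) − 50·(-0.2)] / 4150 = +0.002892
Head at (453888, 5121272) = 261.7 + (-0.002048)·(180) + (+0.002892)·(-75) = 261.11 m.
That is lower than the 261.5 m at BH-02, so the point is downgradient.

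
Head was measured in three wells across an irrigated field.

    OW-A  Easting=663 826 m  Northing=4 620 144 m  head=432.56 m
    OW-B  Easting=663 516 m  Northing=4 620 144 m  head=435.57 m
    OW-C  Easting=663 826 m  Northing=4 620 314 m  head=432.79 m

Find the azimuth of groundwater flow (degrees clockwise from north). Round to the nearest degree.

098°

∂h/∂x = (435.57 − 432.56) / (663516 − 663826) = -0.009710
∂h/∂y = (432.79 − 432.56) / (4620314 − 4620144) = +0.001353
Flow direction (−∇h) has components (+0.009710 E, -0.001353 N).
Azimuth = atan2(E, N) = atan2(+0.009710, -0.001353) = 97.9° ≈ 098°.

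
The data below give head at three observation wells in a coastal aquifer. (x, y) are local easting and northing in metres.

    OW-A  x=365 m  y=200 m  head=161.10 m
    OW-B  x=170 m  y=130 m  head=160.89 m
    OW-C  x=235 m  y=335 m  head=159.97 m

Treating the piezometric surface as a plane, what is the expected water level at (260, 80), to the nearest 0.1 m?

161.4 m

With h = a·x + b·y + c and OW-A as origin, the differences give:
  (-195)·a + (-70)·b = -0.21
  (-130)·a + 135·b = -1.13
Eliminate b (×135 and ×(-70), subtract): -35425·a = -107.450 → a = ∂h/∂x = +0.003033
Back-substitute: b = ∂h/∂y = -0.005450.
h(260, 80) = 161.10 + (+0.003033)·(-105) + (-0.005450)·(-120) = 161.10 -0.318 +0.654 = 161.435 m.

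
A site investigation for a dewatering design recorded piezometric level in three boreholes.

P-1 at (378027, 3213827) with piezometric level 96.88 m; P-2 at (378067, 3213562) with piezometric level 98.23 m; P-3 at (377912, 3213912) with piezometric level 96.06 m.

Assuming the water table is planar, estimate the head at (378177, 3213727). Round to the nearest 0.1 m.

With h = a·x + b·y + c and P-1 as origin, the differences give:
  40·a + (-265)·b = +1.35
  (-115)·a + 85·b = -0.82
Eliminate b (×85 and ×(-265), subtract): -27075·a = -102.550 → a = ∂h/∂x = +0.003788
Back-substitute: b = ∂h/∂y = -0.004523.
h(378177, 3213727) = 96.88 + (+0.003788)·(150) + (-0.004523)·(-100) = 96.88 +0.568 +0.452 = 97.900 m.

97.9 m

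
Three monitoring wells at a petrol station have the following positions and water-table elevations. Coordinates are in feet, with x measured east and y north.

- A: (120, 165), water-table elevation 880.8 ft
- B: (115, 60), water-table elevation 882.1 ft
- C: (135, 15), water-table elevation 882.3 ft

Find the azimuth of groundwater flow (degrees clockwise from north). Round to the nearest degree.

054°

Differences from A: to B (Δx, Δy, Δh) = (-5, -105, +1.3); to C = (15, -150, +1.5).
Determinant of the coordinate differences = (-5)·(-150) − 15·(-105) = 2325.
∂h/∂x = [(+1.3)·(-150) − (+1.5)·(-105)] / 2325 = -0.01613
∂h/∂y = [(-5)·(+1.5) − 15·(+1.3)] / 2325 = -0.01161
Flow direction (−∇h) has components (+0.01613 E, +0.01161 N).
Azimuth = atan2(E, N) = atan2(+0.01613, +0.01161) = 54.2° ≈ 054°.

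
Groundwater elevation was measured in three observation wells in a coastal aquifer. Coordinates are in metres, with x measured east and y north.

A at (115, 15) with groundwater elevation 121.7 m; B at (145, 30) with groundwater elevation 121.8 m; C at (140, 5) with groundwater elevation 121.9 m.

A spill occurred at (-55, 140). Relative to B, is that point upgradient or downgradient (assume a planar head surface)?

With h = a·x + b·y + c and A as origin, the differences give:
  30·a + 15·b = +0.1
  25·a + (-10)·b = +0.2
Eliminate b (×(-10) and ×15, subtract): -675·a = -4.00 → a = ∂h/∂x = +0.005926
Back-substitute: b = ∂h/∂y = -0.005185.
Head at (-55, 140) = 121.7 + (+0.005926)·(-170) + (-0.005185)·(125) = 120.04 m.
That is lower than the 121.8 m at B, so the point is downgradient.

downgradient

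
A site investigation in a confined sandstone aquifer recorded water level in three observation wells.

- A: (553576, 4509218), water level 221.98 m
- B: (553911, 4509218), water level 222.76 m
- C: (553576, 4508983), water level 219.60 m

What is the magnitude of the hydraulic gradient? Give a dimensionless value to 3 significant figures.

∂h/∂x = (222.76 − 221.98) / (553911 − 553576) = +0.002328
∂h/∂y = (219.60 − 221.98) / (4508983 − 4509218) = +0.01013
|∇h| = √(0.002328² + 0.01013²) = 0.01039

0.0104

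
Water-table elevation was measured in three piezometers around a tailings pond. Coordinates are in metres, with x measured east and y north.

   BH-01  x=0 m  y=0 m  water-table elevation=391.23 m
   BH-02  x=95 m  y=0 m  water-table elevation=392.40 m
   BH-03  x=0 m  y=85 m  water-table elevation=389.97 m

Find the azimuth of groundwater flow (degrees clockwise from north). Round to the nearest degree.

∂h/∂x = (392.40 − 391.23) / (95 − 0) = +0.01232
∂h/∂y = (389.97 − 391.23) / (85 − 0) = -0.01482
Flow direction (−∇h) has components (-0.01232 E, +0.01482 N).
Azimuth = atan2(E, N) = atan2(-0.01232, +0.01482) = 320.3° ≈ 320°.

320°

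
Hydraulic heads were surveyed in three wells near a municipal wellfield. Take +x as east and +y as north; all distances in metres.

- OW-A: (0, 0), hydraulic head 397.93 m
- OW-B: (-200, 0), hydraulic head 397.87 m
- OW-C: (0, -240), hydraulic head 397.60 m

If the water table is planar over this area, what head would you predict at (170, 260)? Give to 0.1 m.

∂h/∂x = (397.87 − 397.93) / (-200 − 0) = +0.0003000
∂h/∂y = (397.60 − 397.93) / (-240 − 0) = +0.001375
h(170, 260) = 397.93 + (+0.0003000)·(170) + (+0.001375)·(260) = 397.93 +0.051 +0.357 = 398.339 m.

398.3 m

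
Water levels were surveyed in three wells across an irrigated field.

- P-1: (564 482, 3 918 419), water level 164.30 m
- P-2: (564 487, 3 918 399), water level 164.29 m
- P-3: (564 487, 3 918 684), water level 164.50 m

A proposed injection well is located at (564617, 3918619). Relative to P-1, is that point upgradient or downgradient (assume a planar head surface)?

With h = a·x + b·y + c and P-1 as origin, the differences give:
  5·a + (-20)·b = -0.01
  5·a + 265·b = +0.20
Eliminate b (×265 and ×(-20), subtract): 1425·a = 1.350 → a = ∂h/∂x = +0.0009474
Back-substitute: b = ∂h/∂y = +0.0007368.
Head at (564617, 3918619) = 164.30 + (+0.0009474)·(135) + (+0.0007368)·(200) = 164.58 m.
That is higher than the 164.30 m at P-1, so the point is upgradient.

upgradient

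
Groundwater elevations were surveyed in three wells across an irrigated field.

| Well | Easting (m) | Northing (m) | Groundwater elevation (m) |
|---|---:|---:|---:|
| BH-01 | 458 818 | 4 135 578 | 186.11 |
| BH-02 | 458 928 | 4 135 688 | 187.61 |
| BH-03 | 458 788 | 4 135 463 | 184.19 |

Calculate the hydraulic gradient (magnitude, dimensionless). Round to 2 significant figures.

0.018

Differences from BH-01: to BH-02 (Δx, Δy, Δh) = (110, 110, +1.50); to BH-03 = (-30, -115, -1.92).
Solve a·Δx + b·Δy = Δh: det = 110·(-115) − (-30)·110 = -9350.
∂h/∂x = [(+1.50)·(-115) − (-1.92)·110] / -9350 = -0.004139
∂h/∂y = [110·(-1.92) − (-30)·(+1.50)] / -9350 = +0.01778
|∇h| = √(-0.004139² + 0.01778²) = 0.01826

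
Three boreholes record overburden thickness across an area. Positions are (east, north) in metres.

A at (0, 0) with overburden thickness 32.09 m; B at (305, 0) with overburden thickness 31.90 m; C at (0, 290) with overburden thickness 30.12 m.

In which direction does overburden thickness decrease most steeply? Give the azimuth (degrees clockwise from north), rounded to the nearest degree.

005°

∂d/∂x = (31.90 − 32.09) / (305 − 0) = -0.0006230
∂d/∂y = (30.12 − 32.09) / (290 − 0) = -0.006793
Steepest decrease is along −∇f: components (+0.0006230 E, +0.006793 N).
Azimuth = atan2(+0.0006230, +0.006793) = 5.2° ≈ 005°.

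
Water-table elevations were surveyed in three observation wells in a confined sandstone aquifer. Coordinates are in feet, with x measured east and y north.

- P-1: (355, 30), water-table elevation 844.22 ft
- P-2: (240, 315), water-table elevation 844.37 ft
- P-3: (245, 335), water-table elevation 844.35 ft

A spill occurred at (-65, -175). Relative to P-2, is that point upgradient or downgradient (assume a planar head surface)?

With h = a·x + b·y + c and P-1 as origin, the differences give:
  (-115)·a + 285·b = +0.15
  (-110)·a + 305·b = +0.13
Eliminate b (×305 and ×285, subtract): -3725·a = 8.700 → a = ∂h/∂x = -0.002336
Back-substitute: b = ∂h/∂y = -0.0004161.
Head at (-65, -175) = 844.22 + (-0.002336)·(-420) + (-0.0004161)·(-205) = 845.29 ft.
That is higher than the 844.37 ft at P-2, so the point is upgradient.

upgradient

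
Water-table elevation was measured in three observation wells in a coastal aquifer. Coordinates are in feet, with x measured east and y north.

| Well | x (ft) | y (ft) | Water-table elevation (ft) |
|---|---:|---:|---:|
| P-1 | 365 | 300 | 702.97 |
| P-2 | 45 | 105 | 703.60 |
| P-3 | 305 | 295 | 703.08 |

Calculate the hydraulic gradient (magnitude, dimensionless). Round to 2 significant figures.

0.0018

Three-point gradient (reference P-1): Δ to P-2 = (-320, -195, +0.63), Δ to P-3 = (-60, -5, +0.11).
∂h/∂x = -0.001812, ∂h/∂y = -0.0002574 (det = -10100).
|∇h| = √(-0.001812² + -0.0002574²) = 0.00183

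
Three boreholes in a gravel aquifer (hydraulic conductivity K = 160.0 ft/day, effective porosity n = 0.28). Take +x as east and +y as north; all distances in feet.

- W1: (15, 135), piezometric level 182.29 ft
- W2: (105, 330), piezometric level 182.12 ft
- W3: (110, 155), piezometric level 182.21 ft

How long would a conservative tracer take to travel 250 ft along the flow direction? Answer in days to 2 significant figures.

With h = a·x + b·y + c and W1 as origin, the differences give:
  90·a + 195·b = -0.17
  95·a + 20·b = -0.08
Eliminate b (×20 and ×195, subtract): -16725·a = 12.200 → a = ∂h/∂x = -0.0007294
Back-substitute: b = ∂h/∂y = -0.0005351.
|∇h| = √(-0.0007294² + -0.0005351²) = 0.0009046
Seepage velocity v = K·i/n = 160.0 × 0.0009046 / 0.28 = 0.5169 ft/day.
t = 250 / 0.5169 = 483.7 days.

480 days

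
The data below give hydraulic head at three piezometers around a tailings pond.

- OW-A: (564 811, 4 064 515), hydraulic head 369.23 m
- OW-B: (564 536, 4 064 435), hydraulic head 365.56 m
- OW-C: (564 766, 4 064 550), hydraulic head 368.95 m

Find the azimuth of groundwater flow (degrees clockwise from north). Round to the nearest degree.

Three-point gradient (reference OW-A): Δ to OW-B = (-275, -80, -3.67), Δ to OW-C = (-45, 35, -0.28).
∂h/∂x = +0.01141, ∂h/∂y = +0.006665 (det = -13225).
Flow direction (−∇h) has components (-0.01141 E, -0.006665 N).
Azimuth = atan2(E, N) = atan2(-0.01141, -0.006665) = 239.7° ≈ 240°.

240°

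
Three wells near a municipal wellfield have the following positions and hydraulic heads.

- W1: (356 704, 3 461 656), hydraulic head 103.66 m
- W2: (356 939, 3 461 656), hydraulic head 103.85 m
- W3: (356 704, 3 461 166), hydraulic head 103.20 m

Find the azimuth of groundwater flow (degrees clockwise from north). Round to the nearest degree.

∂h/∂x = (103.85 − 103.66) / (356939 − 356704) = +0.0008085
∂h/∂y = (103.20 − 103.66) / (3461166 − 3461656) = +0.0009388
Flow direction (−∇h) has components (-0.0008085 E, -0.0009388 N).
Azimuth = atan2(E, N) = atan2(-0.0008085, -0.0009388) = 220.7° ≈ 221°.

221°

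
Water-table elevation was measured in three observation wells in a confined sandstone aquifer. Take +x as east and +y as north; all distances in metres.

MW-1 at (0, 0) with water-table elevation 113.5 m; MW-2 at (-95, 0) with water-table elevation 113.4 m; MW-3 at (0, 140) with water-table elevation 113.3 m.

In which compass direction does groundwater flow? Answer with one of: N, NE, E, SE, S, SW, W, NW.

NW

∂h/∂x = (113.4 − 113.5) / (-95 − 0) = +0.001053
∂h/∂y = (113.3 − 113.5) / (140 − 0) = -0.001429
Flow = −∇h = (-0.001053 east, +0.001429 north), which points northwest.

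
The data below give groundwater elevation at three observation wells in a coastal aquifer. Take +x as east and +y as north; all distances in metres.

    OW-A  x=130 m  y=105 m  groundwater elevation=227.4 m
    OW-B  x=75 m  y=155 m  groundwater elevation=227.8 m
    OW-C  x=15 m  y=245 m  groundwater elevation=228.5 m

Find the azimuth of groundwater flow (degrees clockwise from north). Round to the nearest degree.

With h = a·x + b·y + c and OW-A as origin, the differences give:
  (-55)·a + 50·b = +0.4
  (-115)·a + 140·b = +1.1
Eliminate b (×140 and ×50, subtract): -1950·a = 1.00 → a = ∂h/∂x = -0.0005128
Back-substitute: b = ∂h/∂y = +0.007436.
Flow direction (−∇h) has components (+0.0005128 E, -0.007436 N).
Azimuth = atan2(E, N) = atan2(+0.0005128, -0.007436) = 176.1° ≈ 176°.

176°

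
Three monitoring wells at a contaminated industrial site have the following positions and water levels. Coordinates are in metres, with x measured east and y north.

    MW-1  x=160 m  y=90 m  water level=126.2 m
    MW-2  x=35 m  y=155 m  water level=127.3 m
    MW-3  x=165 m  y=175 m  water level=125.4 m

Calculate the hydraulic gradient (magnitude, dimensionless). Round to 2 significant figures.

0.016

With h = a·x + b·y + c and MW-1 as origin, the differences give:
  (-125)·a + 65·b = +1.1
  5·a + 85·b = -0.8
Eliminate b (×85 and ×65, subtract): -10950·a = 145.50 → a = ∂h/∂x = -0.01329
Back-substitute: b = ∂h/∂y = -0.008630.
|∇h| = √(-0.01329² + -0.008630²) = 0.01585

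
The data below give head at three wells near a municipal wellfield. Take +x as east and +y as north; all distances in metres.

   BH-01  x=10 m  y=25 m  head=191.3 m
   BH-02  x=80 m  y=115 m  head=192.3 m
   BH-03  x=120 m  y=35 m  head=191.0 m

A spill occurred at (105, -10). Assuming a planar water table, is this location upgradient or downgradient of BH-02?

Taking BH-01 as reference: BH-02−BH-01 = (70, 90, +1.0); BH-03−BH-01 = (110, 10, -0.3).
Solve a·Δx + b·Δy = Δh: det = 70·10 − 110·90 = -9200.
∂h/∂x = [(+1.0)·10 − (-0.3)·90] / -9200 = -0.004022
∂h/∂y = [70·(-0.3) − 110·(+1.0)] / -9200 = +0.01424
Head at (105, -10) = 191.3 + (-0.004022)·(95) + (+0.01424)·(-35) = 190.42 m.
That is lower than the 192.3 m at BH-02, so the point is downgradient.

downgradient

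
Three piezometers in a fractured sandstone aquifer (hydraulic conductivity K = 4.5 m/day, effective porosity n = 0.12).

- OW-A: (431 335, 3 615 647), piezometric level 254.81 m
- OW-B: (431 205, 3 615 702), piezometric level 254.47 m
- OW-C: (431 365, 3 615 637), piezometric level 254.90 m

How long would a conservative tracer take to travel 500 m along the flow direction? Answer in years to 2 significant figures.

5.9 years

Taking OW-A as reference: OW-B−OW-A = (-130, 55, -0.34); OW-C−OW-A = (30, -10, +0.09).
Solve a·Δx + b·Δy = Δh: det = (-130)·(-10) − 30·55 = -350.
∂h/∂x = [(-0.34)·(-10) − (+0.09)·55] / -350 = +0.004429
∂h/∂y = [(-130)·(+0.09) − 30·(-0.34)] / -350 = +0.004286
|∇h| = √(0.004429² + 0.004286²) = 0.006163
Seepage velocity v = K·i/n = 4.5 × 0.006163 / 0.12 = 0.2311 m/day.
t = 500 / 0.2311 = 2164 days = 5.92 years.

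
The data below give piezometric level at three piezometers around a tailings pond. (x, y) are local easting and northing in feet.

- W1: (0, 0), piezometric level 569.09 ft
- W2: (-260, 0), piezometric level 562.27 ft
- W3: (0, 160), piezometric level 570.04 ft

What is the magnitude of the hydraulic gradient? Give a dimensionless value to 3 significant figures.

0.0269

∂h/∂x = (562.27 − 569.09) / (-260 − 0) = +0.02623
∂h/∂y = (570.04 − 569.09) / (160 − 0) = +0.005937
|∇h| = √(0.02623² + 0.005937²) = 0.02689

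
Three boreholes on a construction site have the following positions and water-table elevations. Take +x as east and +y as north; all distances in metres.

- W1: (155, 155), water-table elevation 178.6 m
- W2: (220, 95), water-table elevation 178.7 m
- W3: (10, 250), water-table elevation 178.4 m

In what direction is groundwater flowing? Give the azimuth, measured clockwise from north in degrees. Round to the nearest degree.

301°

Differences from W1: to W2 (Δx, Δy, Δh) = (65, -60, +0.1); to W3 = (-145, 95, -0.2).
Solve a·Δx + b·Δy = Δh: det = 65·95 − (-145)·(-60) = -2525.
∂h/∂x = [(+0.1)·95 − (-0.2)·(-60)] / -2525 = +0.0009901
∂h/∂y = [65·(-0.2) − (-145)·(+0.1)] / -2525 = -0.0005941
Flow direction (−∇h) has components (-0.0009901 E, +0.0005941 N).
Azimuth = atan2(E, N) = atan2(-0.0009901, +0.0005941) = 301.0° ≈ 301°.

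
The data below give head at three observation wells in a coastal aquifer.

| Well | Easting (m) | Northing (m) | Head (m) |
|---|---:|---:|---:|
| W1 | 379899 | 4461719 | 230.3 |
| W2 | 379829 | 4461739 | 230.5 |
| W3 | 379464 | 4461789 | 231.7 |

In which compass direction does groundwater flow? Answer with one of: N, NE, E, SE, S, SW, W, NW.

NE

With h = a·x + b·y + c and W1 as origin, the differences give:
  (-70)·a + 20·b = +0.2
  (-435)·a + 70·b = +1.4
Eliminate b (×70 and ×20, subtract): 3800·a = -14.00 → a = ∂h/∂x = -0.003684
Back-substitute: b = ∂h/∂y = -0.002895.
Flow = −∇h = (+0.003684 east, +0.002895 north), which points northeast.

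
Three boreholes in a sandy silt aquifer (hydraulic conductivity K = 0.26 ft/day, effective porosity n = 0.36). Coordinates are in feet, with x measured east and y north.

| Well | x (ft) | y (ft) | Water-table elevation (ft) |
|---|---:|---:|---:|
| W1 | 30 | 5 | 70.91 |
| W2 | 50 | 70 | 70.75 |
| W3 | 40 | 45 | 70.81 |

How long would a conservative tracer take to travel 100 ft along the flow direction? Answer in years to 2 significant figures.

Taking W1 as reference: W2−W1 = (20, 65, -0.16); W3−W1 = (10, 40, -0.10).
Determinant of the coordinate differences = 20·40 − 10·65 = 150.
∂h/∂x = [(-0.16)·40 − (-0.10)·65] / 150 = +0.0006667
∂h/∂y = [20·(-0.10) − 10·(-0.16)] / 150 = -0.002667
|∇h| = √(0.0006667² + -0.002667²) = 0.002749
Seepage velocity v = K·i/n = 0.26 × 0.002749 / 0.36 = 0.001985 ft/day.
t = 100 / 0.001985 = 5.038e+04 days = 138 years.

140 years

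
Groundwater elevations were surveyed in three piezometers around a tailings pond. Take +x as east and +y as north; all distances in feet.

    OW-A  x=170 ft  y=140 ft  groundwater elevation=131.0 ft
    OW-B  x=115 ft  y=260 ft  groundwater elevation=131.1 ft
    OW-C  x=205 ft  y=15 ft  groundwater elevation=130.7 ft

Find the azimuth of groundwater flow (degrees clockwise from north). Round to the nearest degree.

241°

Three-point gradient (reference OW-A): Δ to OW-B = (-55, 120, +0.1), Δ to OW-C = (35, -125, -0.3).
∂h/∂x = +0.008785, ∂h/∂y = +0.004860 (det = 2675).
Flow direction (−∇h) has components (-0.008785 E, -0.004860 N).
Azimuth = atan2(E, N) = atan2(-0.008785, -0.004860) = 241.0° ≈ 241°.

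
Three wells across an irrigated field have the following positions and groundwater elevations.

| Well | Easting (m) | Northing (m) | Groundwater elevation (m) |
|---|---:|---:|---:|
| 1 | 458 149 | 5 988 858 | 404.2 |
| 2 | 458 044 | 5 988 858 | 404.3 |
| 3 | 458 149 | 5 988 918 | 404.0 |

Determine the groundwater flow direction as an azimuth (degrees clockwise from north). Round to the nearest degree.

∂h/∂x = (404.3 − 404.2) / (458044 − 458149) = -0.0009524
∂h/∂y = (404.0 − 404.2) / (5988918 − 5988858) = -0.003333
Flow direction (−∇h) has components (+0.0009524 E, +0.003333 N).
Azimuth = atan2(E, N) = atan2(+0.0009524, +0.003333) = 15.9° ≈ 016°.

016°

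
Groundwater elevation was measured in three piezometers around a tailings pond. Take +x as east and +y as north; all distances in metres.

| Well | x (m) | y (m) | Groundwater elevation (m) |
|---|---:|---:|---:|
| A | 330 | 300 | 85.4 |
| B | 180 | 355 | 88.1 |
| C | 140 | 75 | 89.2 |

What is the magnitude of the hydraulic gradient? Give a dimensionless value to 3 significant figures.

With h = a·x + b·y + c and A as origin, the differences give:
  (-150)·a + 55·b = +2.7
  (-190)·a + (-225)·b = +3.8
Eliminate b (×(-225) and ×55, subtract): 44200·a = -816.50 → a = ∂h/∂x = -0.01847
Back-substitute: b = ∂h/∂y = -0.001290.
|∇h| = √(-0.01847² + -0.001290²) = 0.01851

0.0185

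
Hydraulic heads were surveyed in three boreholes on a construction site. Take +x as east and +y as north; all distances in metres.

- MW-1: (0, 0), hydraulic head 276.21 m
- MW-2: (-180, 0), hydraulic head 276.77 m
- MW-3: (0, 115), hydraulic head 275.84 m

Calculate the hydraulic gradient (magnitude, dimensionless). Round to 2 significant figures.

∂h/∂x = (276.77 − 276.21) / (-180 − 0) = -0.003111
∂h/∂y = (275.84 − 276.21) / (115 − 0) = -0.003217
|∇h| = √(-0.003111² + -0.003217²) = 0.004475

0.0045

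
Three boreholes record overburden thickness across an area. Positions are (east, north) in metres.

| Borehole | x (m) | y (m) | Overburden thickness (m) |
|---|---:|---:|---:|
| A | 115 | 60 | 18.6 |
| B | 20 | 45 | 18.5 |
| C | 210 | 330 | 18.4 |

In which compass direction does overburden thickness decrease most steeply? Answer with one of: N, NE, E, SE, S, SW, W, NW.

Differences from A: to B (Δx, Δy, Δh) = (-95, -15, -0.1); to C = (95, 270, -0.2).
Solve a·Δx + b·Δy = Δd: det = (-95)·270 − 95·(-15) = -24225.
∂d/∂x = [(-0.1)·270 − (-0.2)·(-15)] / -24225 = +0.001238
∂d/∂y = [(-95)·(-0.2) − 95·(-0.1)] / -24225 = -0.001176
Steepest decrease is along −∇f = (-0.001238 E, +0.001176 N) → northwest.

NW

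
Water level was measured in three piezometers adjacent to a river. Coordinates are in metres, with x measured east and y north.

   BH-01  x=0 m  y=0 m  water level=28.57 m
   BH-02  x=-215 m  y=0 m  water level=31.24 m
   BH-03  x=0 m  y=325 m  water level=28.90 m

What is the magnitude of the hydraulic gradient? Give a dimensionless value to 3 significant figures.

∂h/∂x = (31.24 − 28.57) / (-215 − 0) = -0.01242
∂h/∂y = (28.90 − 28.57) / (325 − 0) = +0.001015
|∇h| = √(-0.01242² + 0.001015²) = 0.01246

0.0125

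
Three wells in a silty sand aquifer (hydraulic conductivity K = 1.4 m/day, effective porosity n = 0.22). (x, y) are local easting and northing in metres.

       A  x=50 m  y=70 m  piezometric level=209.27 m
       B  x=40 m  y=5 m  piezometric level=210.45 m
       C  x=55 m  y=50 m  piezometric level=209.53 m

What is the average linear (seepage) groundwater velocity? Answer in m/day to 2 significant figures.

Differences from A: to B (Δx, Δy, Δh) = (-10, -65, +1.18); to C = (5, -20, +0.26).
Determinant of the coordinate differences = (-10)·(-20) − 5·(-65) = 525.
∂h/∂x = [(+1.18)·(-20) − (+0.26)·(-65)] / 525 = -0.01276
∂h/∂y = [(-10)·(+0.26) − 5·(+1.18)] / 525 = -0.01619
|∇h| = √(-0.01276² + -0.01619²) = 0.02061
Seepage velocity v = K·i/n = 1.4 × 0.02061 / 0.22 = 0.1312 m/day.

0.13 m/day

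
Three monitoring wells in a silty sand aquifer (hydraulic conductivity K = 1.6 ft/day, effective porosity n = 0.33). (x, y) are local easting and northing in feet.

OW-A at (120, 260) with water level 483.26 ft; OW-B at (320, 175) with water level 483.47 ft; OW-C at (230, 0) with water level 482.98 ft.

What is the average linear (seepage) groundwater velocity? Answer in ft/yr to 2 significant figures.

With h = a·x + b·y + c and OW-A as origin, the differences give:
  200·a + (-85)·b = +0.21
  110·a + (-260)·b = -0.28
Eliminate b (×(-260) and ×(-85), subtract): -42650·a = -78.400 → a = ∂h/∂x = +0.001838
Back-substitute: b = ∂h/∂y = +0.001855.
|∇h| = √(0.001838² + 0.001855²) = 0.002611
Seepage velocity v = K·i/n = 1.6 × 0.002611 / 0.33 = 0.01266 ft/day = 4.624 ft/yr.

4.6 ft/yr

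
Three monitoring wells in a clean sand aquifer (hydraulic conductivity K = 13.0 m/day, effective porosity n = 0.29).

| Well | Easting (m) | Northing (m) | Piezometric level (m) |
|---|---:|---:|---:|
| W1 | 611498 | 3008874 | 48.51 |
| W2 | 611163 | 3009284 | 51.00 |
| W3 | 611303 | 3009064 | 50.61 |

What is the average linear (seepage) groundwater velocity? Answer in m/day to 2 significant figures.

1.2 m/day

Taking W1 as reference: W2−W1 = (-335, 410, +2.49); W3−W1 = (-195, 190, +2.10).
Solve a·Δx + b·Δy = Δh: det = (-335)·190 − (-195)·410 = 16300.
∂h/∂x = [(+2.49)·190 − (+2.10)·410] / 16300 = -0.02380
∂h/∂y = [(-335)·(+2.10) − (-195)·(+2.49)] / 16300 = -0.01337
|∇h| = √(-0.02380² + -0.01337²) = 0.0273
Seepage velocity v = K·i/n = 13.0 × 0.0273 / 0.29 = 1.224 m/day.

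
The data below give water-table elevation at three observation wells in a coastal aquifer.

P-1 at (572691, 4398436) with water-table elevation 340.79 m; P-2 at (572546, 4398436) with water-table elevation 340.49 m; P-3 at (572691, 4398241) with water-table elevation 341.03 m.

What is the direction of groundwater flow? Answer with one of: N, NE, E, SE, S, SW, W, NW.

NW

∂h/∂x = (340.49 − 340.79) / (572546 − 572691) = +0.002069
∂h/∂y = (341.03 − 340.79) / (4398241 − 4398436) = -0.001231
Flow = −∇h = (-0.002069 east, +0.001231 north), which points northwest.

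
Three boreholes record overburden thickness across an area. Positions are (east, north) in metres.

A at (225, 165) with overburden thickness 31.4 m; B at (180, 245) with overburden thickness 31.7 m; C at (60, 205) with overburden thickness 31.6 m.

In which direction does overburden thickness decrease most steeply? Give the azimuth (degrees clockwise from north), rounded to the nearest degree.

174°

Taking A as reference: B−A = (-45, 80, +0.3); C−A = (-165, 40, +0.2).
Determinant of the coordinate differences = (-45)·40 − (-165)·80 = 11400.
∂d/∂x = [(+0.3)·40 − (+0.2)·80] / 11400 = -0.0003509
∂d/∂y = [(-45)·(+0.2) − (-165)·(+0.3)] / 11400 = +0.003553
Steepest decrease is along −∇f: components (+0.0003509 E, -0.003553 N).
Azimuth = atan2(+0.0003509, -0.003553) = 174.4° ≈ 174°.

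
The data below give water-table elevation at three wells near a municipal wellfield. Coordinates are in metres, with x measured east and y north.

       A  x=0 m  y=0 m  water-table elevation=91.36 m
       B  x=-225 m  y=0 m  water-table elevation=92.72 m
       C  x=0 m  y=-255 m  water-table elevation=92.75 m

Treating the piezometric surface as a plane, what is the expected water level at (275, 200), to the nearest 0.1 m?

∂h/∂x = (92.72 − 91.36) / (-225 − 0) = -0.006044
∂h/∂y = (92.75 − 91.36) / (-255 − 0) = -0.005451
h(275, 200) = 91.36 + (-0.006044)·(275) + (-0.005451)·(200) = 91.36 -1.662 -1.090 = 88.608 m.

88.6 m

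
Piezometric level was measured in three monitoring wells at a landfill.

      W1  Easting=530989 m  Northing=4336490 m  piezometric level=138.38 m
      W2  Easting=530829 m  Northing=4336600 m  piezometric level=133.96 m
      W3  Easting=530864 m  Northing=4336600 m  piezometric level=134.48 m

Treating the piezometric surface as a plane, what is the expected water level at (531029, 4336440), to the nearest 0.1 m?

139.9 m

Taking W1 as reference: W2−W1 = (-160, 110, -4.42); W3−W1 = (-125, 110, -3.90).
Solve a·Δx + b·Δy = Δh: det = (-160)·110 − (-125)·110 = -3850.
∂h/∂x = [(-4.42)·110 − (-3.90)·110] / -3850 = +0.01486
∂h/∂y = [(-160)·(-3.90) − (-125)·(-4.42)] / -3850 = -0.01857
h(531029, 4336440) = 138.38 + (+0.01486)·(40) + (-0.01857)·(-50) = 138.38 +0.594 +0.929 = 139.903 m.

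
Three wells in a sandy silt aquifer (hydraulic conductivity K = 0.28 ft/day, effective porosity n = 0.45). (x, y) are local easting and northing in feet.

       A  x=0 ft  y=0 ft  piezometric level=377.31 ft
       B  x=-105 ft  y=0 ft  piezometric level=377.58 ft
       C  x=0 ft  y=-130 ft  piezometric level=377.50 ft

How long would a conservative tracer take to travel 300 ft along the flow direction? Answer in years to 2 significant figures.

∂h/∂x = (377.58 − 377.31) / (-105 − 0) = -0.002571
∂h/∂y = (377.50 − 377.31) / (-130 − 0) = -0.001462
|∇h| = √(-0.002571² + -0.001462²) = 0.002958
Seepage velocity v = K·i/n = 0.28 × 0.002958 / 0.45 = 0.001841 ft/day.
t = 300 / 0.001841 = 1.63e+05 days = 446 years.

450 years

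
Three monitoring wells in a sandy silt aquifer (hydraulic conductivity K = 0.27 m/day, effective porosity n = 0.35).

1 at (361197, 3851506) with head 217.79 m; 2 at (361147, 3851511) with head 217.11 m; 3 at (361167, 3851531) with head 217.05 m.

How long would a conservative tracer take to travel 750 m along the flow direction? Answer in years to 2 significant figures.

With h = a·x + b·y + c and 1 as origin, the differences give:
  (-50)·a + 5·b = -0.68
  (-30)·a + 25·b = -0.74
Eliminate b (×25 and ×5, subtract): -1100·a = -13.300 → a = ∂h/∂x = +0.01209
Back-substitute: b = ∂h/∂y = -0.01509.
|∇h| = √(0.01209² + -0.01509²) = 0.01934
Seepage velocity v = K·i/n = 0.27 × 0.01934 / 0.35 = 0.01492 m/day.
t = 750 / 0.01492 = 5.027e+04 days = 138 years.

140 years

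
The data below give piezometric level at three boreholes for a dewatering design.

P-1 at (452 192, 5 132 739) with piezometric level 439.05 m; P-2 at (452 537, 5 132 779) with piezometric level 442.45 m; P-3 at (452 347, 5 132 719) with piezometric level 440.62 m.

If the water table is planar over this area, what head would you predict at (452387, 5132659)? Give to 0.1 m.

Differences from P-1: to P-2 (Δx, Δy, Δh) = (345, 40, +3.40); to P-3 = (155, -20, +1.57).
Solve a·Δx + b·Δy = Δh: det = 345·(-20) − 155·40 = -13100.
∂h/∂x = [(+3.40)·(-20) − (+1.57)·40] / -13100 = +0.009985
∂h/∂y = [345·(+1.57) − 155·(+3.40)] / -13100 = -0.001118
h(452387, 5132659) = 439.05 + (+0.009985)·(195) + (-0.001118)·(-80) = 439.05 +1.947 +0.089 = 441.086 m.

441.1 m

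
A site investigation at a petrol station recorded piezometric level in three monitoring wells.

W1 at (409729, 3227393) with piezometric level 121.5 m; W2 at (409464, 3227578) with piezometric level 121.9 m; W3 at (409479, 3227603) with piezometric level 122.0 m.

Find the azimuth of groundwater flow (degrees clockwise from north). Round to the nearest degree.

Three-point gradient (reference W1): Δ to W2 = (-265, 185, +0.4), Δ to W3 = (-250, 210, +0.5).
∂h/∂x = +0.0009043, ∂h/∂y = +0.003457 (det = -9400).
Flow direction (−∇h) has components (-0.0009043 E, -0.003457 N).
Azimuth = atan2(E, N) = atan2(-0.0009043, -0.003457) = 194.7° ≈ 195°.

195°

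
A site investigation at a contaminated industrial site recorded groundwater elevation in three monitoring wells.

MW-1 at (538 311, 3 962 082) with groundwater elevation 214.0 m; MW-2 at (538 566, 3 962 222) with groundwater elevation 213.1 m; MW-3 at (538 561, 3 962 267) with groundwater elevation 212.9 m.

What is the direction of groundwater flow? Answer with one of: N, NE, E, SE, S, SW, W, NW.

N

Three-point gradient (reference MW-1): Δ to MW-2 = (255, 140, -0.9), Δ to MW-3 = (250, 185, -1.1).
∂h/∂x = -0.001027, ∂h/∂y = -0.004559 (det = 12175).
Flow = −∇h = (+0.001027 east, +0.004559 north), which points north.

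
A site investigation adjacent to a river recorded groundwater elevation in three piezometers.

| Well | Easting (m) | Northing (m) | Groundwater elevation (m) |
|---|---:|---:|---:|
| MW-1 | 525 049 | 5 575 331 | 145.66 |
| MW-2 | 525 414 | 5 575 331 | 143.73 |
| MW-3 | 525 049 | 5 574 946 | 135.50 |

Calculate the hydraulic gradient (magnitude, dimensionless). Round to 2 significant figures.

0.027

∂h/∂x = (143.73 − 145.66) / (525414 − 525049) = -0.005288
∂h/∂y = (135.50 − 145.66) / (5574946 − 5575331) = +0.02639
|∇h| = √(-0.005288² + 0.02639²) = 0.02691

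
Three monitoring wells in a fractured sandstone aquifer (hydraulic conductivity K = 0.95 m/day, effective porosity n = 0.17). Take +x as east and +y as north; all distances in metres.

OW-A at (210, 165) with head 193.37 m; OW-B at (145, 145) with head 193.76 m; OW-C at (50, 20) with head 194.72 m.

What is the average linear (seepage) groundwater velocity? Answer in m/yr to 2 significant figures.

Differences from OW-A: to OW-B (Δx, Δy, Δh) = (-65, -20, +0.39); to OW-C = (-160, -145, +1.35).
Solve a·Δx + b·Δy = Δh: det = (-65)·(-145) − (-160)·(-20) = 6225.
∂h/∂x = [(+0.39)·(-145) − (+1.35)·(-20)] / 6225 = -0.004747
∂h/∂y = [(-65)·(+1.35) − (-160)·(+0.39)] / 6225 = -0.004072
|∇h| = √(-0.004747² + -0.004072²) = 0.006254
Seepage velocity v = K·i/n = 0.95 × 0.006254 / 0.17 = 0.03495 m/day = 12.77 m/yr.

13 m/yr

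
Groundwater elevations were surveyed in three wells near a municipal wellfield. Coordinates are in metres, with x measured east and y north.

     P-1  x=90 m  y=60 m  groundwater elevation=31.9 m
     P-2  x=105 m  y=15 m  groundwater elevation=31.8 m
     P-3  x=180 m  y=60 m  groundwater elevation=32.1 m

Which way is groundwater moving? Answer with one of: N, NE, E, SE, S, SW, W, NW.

SW

Taking P-1 as reference: P-2−P-1 = (15, -45, -0.1); P-3−P-1 = (90, 0, +0.2).
Determinant of the coordinate differences = 15·0 − 90·(-45) = 4050.
∂h/∂x = [(-0.1)·0 − (+0.2)·(-45)] / 4050 = +0.002222
∂h/∂y = [15·(+0.2) − 90·(-0.1)] / 4050 = +0.002963
Flow = −∇h = (-0.002222 east, -0.002963 north), which points southwest.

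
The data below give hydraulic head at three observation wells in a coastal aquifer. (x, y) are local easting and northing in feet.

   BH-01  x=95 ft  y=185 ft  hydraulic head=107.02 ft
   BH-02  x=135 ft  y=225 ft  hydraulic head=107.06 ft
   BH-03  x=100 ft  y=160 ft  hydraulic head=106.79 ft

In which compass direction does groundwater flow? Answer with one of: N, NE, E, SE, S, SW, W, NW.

SE

Differences from BH-01: to BH-02 (Δx, Δy, Δh) = (40, 40, +0.04); to BH-03 = (5, -25, -0.23).
Solve a·Δx + b·Δy = Δh: det = 40·(-25) − 5·40 = -1200.
∂h/∂x = [(+0.04)·(-25) − (-0.23)·40] / -1200 = -0.006833
∂h/∂y = [40·(-0.23) − 5·(+0.04)] / -1200 = +0.007833
Flow = −∇h = (+0.006833 east, -0.007833 north), which points southeast.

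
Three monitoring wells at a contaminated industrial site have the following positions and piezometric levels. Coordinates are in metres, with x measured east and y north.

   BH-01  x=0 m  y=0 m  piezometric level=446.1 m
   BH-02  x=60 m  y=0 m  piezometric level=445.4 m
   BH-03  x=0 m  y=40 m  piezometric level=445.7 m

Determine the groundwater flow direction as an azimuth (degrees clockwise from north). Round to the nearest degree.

049°

∂h/∂x = (445.4 − 446.1) / (60 − 0) = -0.01167
∂h/∂y = (445.7 − 446.1) / (40 − 0) = -0.01000
Flow direction (−∇h) has components (+0.01167 E, +0.01000 N).
Azimuth = atan2(E, N) = atan2(+0.01167, +0.01000) = 49.4° ≈ 049°.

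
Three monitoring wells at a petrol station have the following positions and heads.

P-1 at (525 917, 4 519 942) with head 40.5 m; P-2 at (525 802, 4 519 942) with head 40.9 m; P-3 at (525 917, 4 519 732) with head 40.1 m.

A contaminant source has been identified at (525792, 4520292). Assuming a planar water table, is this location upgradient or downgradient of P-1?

∂h/∂x = (40.9 − 40.5) / (525802 − 525917) = -0.003478
∂h/∂y = (40.1 − 40.5) / (4519732 − 4519942) = +0.001905
Head at (525792, 4520292) = 40.5 + (-0.003478)·(-125) + (+0.001905)·(350) = 41.60 m.
That is higher than the 40.5 m at P-1, so the point is upgradient.

upgradient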